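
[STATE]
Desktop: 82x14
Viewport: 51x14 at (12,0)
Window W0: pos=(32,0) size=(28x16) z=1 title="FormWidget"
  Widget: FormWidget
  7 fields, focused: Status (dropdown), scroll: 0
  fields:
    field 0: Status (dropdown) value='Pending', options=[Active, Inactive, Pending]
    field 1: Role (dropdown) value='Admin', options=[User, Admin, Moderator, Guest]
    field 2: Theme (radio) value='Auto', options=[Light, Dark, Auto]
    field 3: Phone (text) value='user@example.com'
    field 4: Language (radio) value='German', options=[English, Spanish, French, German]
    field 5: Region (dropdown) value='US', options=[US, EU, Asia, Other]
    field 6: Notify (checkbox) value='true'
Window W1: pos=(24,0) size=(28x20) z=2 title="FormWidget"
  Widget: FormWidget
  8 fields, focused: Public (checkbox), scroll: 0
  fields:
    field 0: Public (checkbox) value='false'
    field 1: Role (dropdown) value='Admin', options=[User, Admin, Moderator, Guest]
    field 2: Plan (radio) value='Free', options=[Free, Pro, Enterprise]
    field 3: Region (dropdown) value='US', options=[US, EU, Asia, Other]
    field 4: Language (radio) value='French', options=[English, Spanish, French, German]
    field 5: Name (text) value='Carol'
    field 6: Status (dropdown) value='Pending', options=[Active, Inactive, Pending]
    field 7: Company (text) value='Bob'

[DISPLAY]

            ┏━━━━━━━━━━━━━━━━━━━━━━━━━━┓━━━━━━━┓   
            ┃ FormWidget               ┃       ┃   
            ┠──────────────────────────┨───────┨   
            ┃> Public:     [ ]         ┃ing  ▼]┃   
            ┃  Role:       [Admin    ▼]┃n    ▼]┃   
            ┃  Plan:       (●) Free  ( ┃ight  (┃   
            ┃  Region:     [US       ▼]┃@examp]┃   
            ┃  Language:   ( ) English ┃nglish ┃   
            ┃  Name:       [Carol     ]┃     ▼]┃   
            ┃  Status:     [Pending  ▼]┃       ┃   
            ┃  Company:    [Bob       ]┃       ┃   
            ┃                          ┃       ┃   
            ┃                          ┃       ┃   
            ┃                          ┃       ┃   


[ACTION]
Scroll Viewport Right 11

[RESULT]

 ┏━━━━━━━━━━━━━━━━━━━━━━━━━━┓━━━━━━━┓              
 ┃ FormWidget               ┃       ┃              
 ┠──────────────────────────┨───────┨              
 ┃> Public:     [ ]         ┃ing  ▼]┃              
 ┃  Role:       [Admin    ▼]┃n    ▼]┃              
 ┃  Plan:       (●) Free  ( ┃ight  (┃              
 ┃  Region:     [US       ▼]┃@examp]┃              
 ┃  Language:   ( ) English ┃nglish ┃              
 ┃  Name:       [Carol     ]┃     ▼]┃              
 ┃  Status:     [Pending  ▼]┃       ┃              
 ┃  Company:    [Bob       ]┃       ┃              
 ┃                          ┃       ┃              
 ┃                          ┃       ┃              
 ┃                          ┃       ┃              


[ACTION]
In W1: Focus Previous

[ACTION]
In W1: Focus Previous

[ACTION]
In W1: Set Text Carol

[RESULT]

 ┏━━━━━━━━━━━━━━━━━━━━━━━━━━┓━━━━━━━┓              
 ┃ FormWidget               ┃       ┃              
 ┠──────────────────────────┨───────┨              
 ┃  Public:     [ ]         ┃ing  ▼]┃              
 ┃  Role:       [Admin    ▼]┃n    ▼]┃              
 ┃  Plan:       (●) Free  ( ┃ight  (┃              
 ┃  Region:     [US       ▼]┃@examp]┃              
 ┃  Language:   ( ) English ┃nglish ┃              
 ┃  Name:       [Carol     ]┃     ▼]┃              
 ┃> Status:     [Pending  ▼]┃       ┃              
 ┃  Company:    [Bob       ]┃       ┃              
 ┃                          ┃       ┃              
 ┃                          ┃       ┃              
 ┃                          ┃       ┃              


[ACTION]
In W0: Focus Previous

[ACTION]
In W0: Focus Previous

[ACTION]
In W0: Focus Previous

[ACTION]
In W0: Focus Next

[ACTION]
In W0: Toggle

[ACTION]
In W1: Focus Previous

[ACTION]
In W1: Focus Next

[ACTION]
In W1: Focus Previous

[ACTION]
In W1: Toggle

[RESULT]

 ┏━━━━━━━━━━━━━━━━━━━━━━━━━━┓━━━━━━━┓              
 ┃ FormWidget               ┃       ┃              
 ┠──────────────────────────┨───────┨              
 ┃  Public:     [ ]         ┃ing  ▼]┃              
 ┃  Role:       [Admin    ▼]┃n    ▼]┃              
 ┃  Plan:       (●) Free  ( ┃ight  (┃              
 ┃  Region:     [US       ▼]┃@examp]┃              
 ┃  Language:   ( ) English ┃nglish ┃              
 ┃> Name:       [Carol     ]┃     ▼]┃              
 ┃  Status:     [Pending  ▼]┃       ┃              
 ┃  Company:    [Bob       ]┃       ┃              
 ┃                          ┃       ┃              
 ┃                          ┃       ┃              
 ┃                          ┃       ┃              


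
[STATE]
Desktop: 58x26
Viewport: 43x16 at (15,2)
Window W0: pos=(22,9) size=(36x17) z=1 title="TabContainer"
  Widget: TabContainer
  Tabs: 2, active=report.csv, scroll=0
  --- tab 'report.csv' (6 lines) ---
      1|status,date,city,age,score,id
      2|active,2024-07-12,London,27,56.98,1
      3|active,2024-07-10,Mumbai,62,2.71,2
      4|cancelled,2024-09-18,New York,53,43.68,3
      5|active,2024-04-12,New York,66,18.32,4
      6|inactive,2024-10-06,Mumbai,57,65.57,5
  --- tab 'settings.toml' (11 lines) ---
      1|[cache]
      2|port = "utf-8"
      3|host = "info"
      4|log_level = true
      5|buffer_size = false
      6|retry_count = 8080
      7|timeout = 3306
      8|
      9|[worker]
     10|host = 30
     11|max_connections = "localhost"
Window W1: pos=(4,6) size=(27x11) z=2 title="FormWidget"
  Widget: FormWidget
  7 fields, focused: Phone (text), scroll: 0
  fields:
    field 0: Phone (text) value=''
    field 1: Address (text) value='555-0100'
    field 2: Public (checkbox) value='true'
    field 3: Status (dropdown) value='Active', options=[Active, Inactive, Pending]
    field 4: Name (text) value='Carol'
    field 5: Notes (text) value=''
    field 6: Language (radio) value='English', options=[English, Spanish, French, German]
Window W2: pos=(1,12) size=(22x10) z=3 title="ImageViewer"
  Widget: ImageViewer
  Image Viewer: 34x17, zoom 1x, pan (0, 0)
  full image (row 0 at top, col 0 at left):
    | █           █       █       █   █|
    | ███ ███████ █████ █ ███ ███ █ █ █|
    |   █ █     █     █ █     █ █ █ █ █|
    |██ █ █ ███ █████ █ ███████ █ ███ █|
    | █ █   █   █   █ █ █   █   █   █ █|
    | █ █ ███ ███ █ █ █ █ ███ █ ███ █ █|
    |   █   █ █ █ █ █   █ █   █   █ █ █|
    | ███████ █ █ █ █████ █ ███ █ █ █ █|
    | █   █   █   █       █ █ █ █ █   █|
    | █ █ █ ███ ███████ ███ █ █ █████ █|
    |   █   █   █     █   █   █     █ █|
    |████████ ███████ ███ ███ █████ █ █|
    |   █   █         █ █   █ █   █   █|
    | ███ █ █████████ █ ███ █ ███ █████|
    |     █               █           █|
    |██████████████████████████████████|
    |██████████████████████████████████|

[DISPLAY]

                                           
                                           
                                           
                                           
━━━━━━━━━━━━━━━┓                           
t              ┃                           
───────────────┨                           
    [         ]┃━━━━━━━━━━━━━━━━━━━━━━━━━━┓
    [555-0100 ]┃ainer                     ┃
    [x]        ┃──────────────────────────┨
━━━━━━━┓ive  ▼]┃csv]│ settings.toml       ┃
       ┃ol    ]┃──────────────────────────┃
───────┨      ]┃ate,city,age,score,id     ┃
█      ┃English┃024-07-12,London,27,56.98,┃
█████ █┃━━━━━━━┛024-07-10,Mumbai,62,2.71,2┃
    █ █┃cancelled,2024-09-18,New York,53,4┃


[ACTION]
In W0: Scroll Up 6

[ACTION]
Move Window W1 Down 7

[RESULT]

                                           
                                           
                                           
                                           
                                           
                                           
                                           
       ┏━━━━━━━━━━━━━━━━━━━━━━━━━━━━━━━━━━┓
       ┃ TabContainer                     ┃
       ┠──────────────────────────────────┨
━━━━━━━┓[report.csv]│ settings.toml       ┃
       ┃━━━━━━━┓──────────────────────────┃
───────┨       ┃ate,city,age,score,id     ┃
█      ┃───────┨024-07-12,London,27,56.98,┃
█████ █┃      ]┃024-07-10,Mumbai,62,2.71,2┃
    █ █┃-0100 ]┃d,2024-09-18,New York,53,4┃


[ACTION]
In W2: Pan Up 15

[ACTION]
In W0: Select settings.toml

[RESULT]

                                           
                                           
                                           
                                           
                                           
                                           
                                           
       ┏━━━━━━━━━━━━━━━━━━━━━━━━━━━━━━━━━━┓
       ┃ TabContainer                     ┃
       ┠──────────────────────────────────┨
━━━━━━━┓ report.csv │[settings.toml]      ┃
       ┃━━━━━━━┓──────────────────────────┃
───────┨       ┃                          ┃
█      ┃───────┨utf-8"                    ┃
█████ █┃      ]┃info"                     ┃
    █ █┃-0100 ]┃l = true                  ┃


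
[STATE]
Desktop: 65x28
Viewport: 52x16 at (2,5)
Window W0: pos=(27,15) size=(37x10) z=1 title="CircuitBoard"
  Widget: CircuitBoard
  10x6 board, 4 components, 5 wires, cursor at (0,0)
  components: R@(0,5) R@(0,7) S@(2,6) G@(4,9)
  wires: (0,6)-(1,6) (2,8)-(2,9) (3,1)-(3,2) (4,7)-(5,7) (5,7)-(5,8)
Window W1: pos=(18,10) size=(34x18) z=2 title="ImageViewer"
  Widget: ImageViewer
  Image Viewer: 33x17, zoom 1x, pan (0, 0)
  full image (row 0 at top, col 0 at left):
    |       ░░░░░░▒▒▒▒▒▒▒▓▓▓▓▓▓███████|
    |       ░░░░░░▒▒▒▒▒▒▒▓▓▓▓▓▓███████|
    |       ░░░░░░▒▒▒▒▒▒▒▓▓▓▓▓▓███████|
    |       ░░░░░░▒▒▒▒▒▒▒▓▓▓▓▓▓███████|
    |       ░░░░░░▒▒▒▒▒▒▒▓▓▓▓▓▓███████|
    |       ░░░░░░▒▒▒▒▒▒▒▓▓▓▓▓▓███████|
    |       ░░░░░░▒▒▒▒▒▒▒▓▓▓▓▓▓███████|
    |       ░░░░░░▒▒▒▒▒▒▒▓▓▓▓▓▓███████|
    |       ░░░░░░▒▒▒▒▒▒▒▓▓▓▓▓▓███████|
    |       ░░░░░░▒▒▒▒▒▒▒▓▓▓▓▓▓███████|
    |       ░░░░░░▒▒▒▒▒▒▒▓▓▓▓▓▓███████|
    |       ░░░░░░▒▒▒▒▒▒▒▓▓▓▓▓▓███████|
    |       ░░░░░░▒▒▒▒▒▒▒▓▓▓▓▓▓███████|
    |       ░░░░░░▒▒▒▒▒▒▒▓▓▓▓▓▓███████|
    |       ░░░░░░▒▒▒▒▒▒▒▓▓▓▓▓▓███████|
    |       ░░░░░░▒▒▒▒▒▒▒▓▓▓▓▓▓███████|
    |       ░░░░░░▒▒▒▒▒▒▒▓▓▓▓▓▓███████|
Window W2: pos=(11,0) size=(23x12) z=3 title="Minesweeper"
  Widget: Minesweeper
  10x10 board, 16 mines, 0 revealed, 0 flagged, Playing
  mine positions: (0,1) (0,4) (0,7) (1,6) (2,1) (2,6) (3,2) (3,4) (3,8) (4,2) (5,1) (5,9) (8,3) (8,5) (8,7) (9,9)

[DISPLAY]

         ┃■■■■■■■■■■           ┃                    
         ┃■■■■■■■■■■           ┃                    
         ┃■■■■■■■■■■           ┃                    
         ┃■■■■■■■■■■           ┃                    
         ┃■■■■■■■■■■           ┃                    
         ┃■■■■■■■■■■           ┃━━━━━━━━━━━━━━━━━┓  
         ┗━━━━━━━━━━━━━━━━━━━━━┛                 ┃  
                ┠────────────────────────────────┨  
                ┃       ░░░░░░▒▒▒▒▒▒▒▓▓▓▓▓▓██████┃  
                ┃       ░░░░░░▒▒▒▒▒▒▒▓▓▓▓▓▓██████┃  
                ┃       ░░░░░░▒▒▒▒▒▒▒▓▓▓▓▓▓██████┃━━
                ┃       ░░░░░░▒▒▒▒▒▒▒▓▓▓▓▓▓██████┃  
                ┃       ░░░░░░▒▒▒▒▒▒▒▓▓▓▓▓▓██████┃──
                ┃       ░░░░░░▒▒▒▒▒▒▒▓▓▓▓▓▓██████┃  
                ┃       ░░░░░░▒▒▒▒▒▒▒▓▓▓▓▓▓██████┃R 
                ┃       ░░░░░░▒▒▒▒▒▒▒▓▓▓▓▓▓██████┃  


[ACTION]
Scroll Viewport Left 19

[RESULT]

           ┃■■■■■■■■■■           ┃                  
           ┃■■■■■■■■■■           ┃                  
           ┃■■■■■■■■■■           ┃                  
           ┃■■■■■■■■■■           ┃                  
           ┃■■■■■■■■■■           ┃                  
           ┃■■■■■■■■■■           ┃━━━━━━━━━━━━━━━━━┓
           ┗━━━━━━━━━━━━━━━━━━━━━┛                 ┃
                  ┠────────────────────────────────┨
                  ┃       ░░░░░░▒▒▒▒▒▒▒▓▓▓▓▓▓██████┃
                  ┃       ░░░░░░▒▒▒▒▒▒▒▓▓▓▓▓▓██████┃
                  ┃       ░░░░░░▒▒▒▒▒▒▒▓▓▓▓▓▓██████┃
                  ┃       ░░░░░░▒▒▒▒▒▒▒▓▓▓▓▓▓██████┃
                  ┃       ░░░░░░▒▒▒▒▒▒▒▓▓▓▓▓▓██████┃
                  ┃       ░░░░░░▒▒▒▒▒▒▒▓▓▓▓▓▓██████┃
                  ┃       ░░░░░░▒▒▒▒▒▒▒▓▓▓▓▓▓██████┃
                  ┃       ░░░░░░▒▒▒▒▒▒▒▓▓▓▓▓▓██████┃


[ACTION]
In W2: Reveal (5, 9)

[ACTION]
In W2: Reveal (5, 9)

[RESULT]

           ┃■✹■■■■✹■■■           ┃                  
           ┃■■✹■✹■■■✹■           ┃                  
           ┃■■✹■■■■■■■           ┃                  
           ┃■✹■■■■■■■✹           ┃                  
           ┃■■■■■■■■■■           ┃                  
           ┃■■■■■■■■■■           ┃━━━━━━━━━━━━━━━━━┓
           ┗━━━━━━━━━━━━━━━━━━━━━┛                 ┃
                  ┠────────────────────────────────┨
                  ┃       ░░░░░░▒▒▒▒▒▒▒▓▓▓▓▓▓██████┃
                  ┃       ░░░░░░▒▒▒▒▒▒▒▓▓▓▓▓▓██████┃
                  ┃       ░░░░░░▒▒▒▒▒▒▒▓▓▓▓▓▓██████┃
                  ┃       ░░░░░░▒▒▒▒▒▒▒▓▓▓▓▓▓██████┃
                  ┃       ░░░░░░▒▒▒▒▒▒▒▓▓▓▓▓▓██████┃
                  ┃       ░░░░░░▒▒▒▒▒▒▒▓▓▓▓▓▓██████┃
                  ┃       ░░░░░░▒▒▒▒▒▒▒▓▓▓▓▓▓██████┃
                  ┃       ░░░░░░▒▒▒▒▒▒▒▓▓▓▓▓▓██████┃


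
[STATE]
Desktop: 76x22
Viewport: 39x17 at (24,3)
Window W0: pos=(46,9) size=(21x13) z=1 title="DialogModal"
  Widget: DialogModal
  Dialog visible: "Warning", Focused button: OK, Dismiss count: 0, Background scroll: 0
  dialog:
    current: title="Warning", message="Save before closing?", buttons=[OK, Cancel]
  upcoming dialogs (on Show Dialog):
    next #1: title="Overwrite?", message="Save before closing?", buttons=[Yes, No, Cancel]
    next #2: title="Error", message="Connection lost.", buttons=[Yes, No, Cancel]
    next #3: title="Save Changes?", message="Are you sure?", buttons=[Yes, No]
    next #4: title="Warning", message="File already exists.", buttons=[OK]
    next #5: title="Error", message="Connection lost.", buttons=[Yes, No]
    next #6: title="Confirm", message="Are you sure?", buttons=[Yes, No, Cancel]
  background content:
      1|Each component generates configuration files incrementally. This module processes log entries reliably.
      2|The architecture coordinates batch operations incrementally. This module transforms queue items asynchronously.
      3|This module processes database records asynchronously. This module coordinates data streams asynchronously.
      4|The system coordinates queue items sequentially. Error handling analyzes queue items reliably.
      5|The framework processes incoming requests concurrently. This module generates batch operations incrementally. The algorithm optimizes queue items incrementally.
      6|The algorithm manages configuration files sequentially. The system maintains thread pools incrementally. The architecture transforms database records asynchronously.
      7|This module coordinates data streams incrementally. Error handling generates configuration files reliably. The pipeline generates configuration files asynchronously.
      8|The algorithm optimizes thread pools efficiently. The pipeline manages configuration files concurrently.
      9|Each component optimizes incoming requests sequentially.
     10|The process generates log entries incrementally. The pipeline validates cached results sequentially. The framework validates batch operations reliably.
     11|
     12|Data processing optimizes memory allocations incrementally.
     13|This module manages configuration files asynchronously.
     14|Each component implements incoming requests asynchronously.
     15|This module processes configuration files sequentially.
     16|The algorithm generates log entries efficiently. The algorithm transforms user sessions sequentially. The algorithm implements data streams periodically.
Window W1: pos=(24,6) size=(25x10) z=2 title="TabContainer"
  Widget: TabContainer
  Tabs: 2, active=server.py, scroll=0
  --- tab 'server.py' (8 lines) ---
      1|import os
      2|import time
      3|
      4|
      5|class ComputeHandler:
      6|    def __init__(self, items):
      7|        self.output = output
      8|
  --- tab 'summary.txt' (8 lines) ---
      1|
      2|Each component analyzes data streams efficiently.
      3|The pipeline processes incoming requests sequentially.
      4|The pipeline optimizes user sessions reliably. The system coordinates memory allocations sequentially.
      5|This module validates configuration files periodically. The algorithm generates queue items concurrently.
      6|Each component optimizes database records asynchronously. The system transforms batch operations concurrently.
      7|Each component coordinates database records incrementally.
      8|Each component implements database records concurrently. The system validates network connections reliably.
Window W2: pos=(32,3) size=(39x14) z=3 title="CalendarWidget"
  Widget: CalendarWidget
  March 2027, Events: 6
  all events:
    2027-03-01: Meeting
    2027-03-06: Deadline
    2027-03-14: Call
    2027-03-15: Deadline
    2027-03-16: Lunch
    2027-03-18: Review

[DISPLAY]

        ┏━━━━━━━━━━━━━━━━━━━━━━━━━━━━━━
        ┃ CalendarWidget               
        ┠──────────────────────────────
┏━━━━━━━┃              March 2027      
┃ TabCon┃Mo Tu We Th Fr Sa Su          
┠───────┃ 1*  2  3  4  5  6*  7        
┃[server┃ 8  9 10 11 12 13 14*         
┃───────┃15* 16* 17 18* 19 20 21       
┃import ┃22 23 24 25 26 27 28          
┃import ┃29 30 31                      
┃       ┃                              
┃       ┃                              
┗━━━━━━━┃                              
        ┗━━━━━━━━━━━━━━━━━━━━━━━━━━━━━━
                      ┃Th│[OK]  Cancel 
                      ┃Th└─────────────
                      ┃The algorithm op


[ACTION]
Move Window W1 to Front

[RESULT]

        ┏━━━━━━━━━━━━━━━━━━━━━━━━━━━━━━
        ┃ CalendarWidget               
        ┠──────────────────────────────
┏━━━━━━━━━━━━━━━━━━━━━━━┓rch 2027      
┃ TabContainer          ┃a Su          
┠───────────────────────┨ 6*  7        
┃[server.py]│ summary.tx┃3 14*         
┃───────────────────────┃9 20 21       
┃import os              ┃7 28          
┃import time            ┃              
┃                       ┃              
┃                       ┃              
┗━━━━━━━━━━━━━━━━━━━━━━━┛              
        ┗━━━━━━━━━━━━━━━━━━━━━━━━━━━━━━
                      ┃Th│[OK]  Cancel 
                      ┃Th└─────────────
                      ┃The algorithm op


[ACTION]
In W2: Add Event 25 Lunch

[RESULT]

        ┏━━━━━━━━━━━━━━━━━━━━━━━━━━━━━━
        ┃ CalendarWidget               
        ┠──────────────────────────────
┏━━━━━━━━━━━━━━━━━━━━━━━┓rch 2027      
┃ TabContainer          ┃a Su          
┠───────────────────────┨ 6*  7        
┃[server.py]│ summary.tx┃3 14*         
┃───────────────────────┃9 20 21       
┃import os              ┃27 28         
┃import time            ┃              
┃                       ┃              
┃                       ┃              
┗━━━━━━━━━━━━━━━━━━━━━━━┛              
        ┗━━━━━━━━━━━━━━━━━━━━━━━━━━━━━━
                      ┃Th│[OK]  Cancel 
                      ┃Th└─────────────
                      ┃The algorithm op


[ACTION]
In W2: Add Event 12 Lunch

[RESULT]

        ┏━━━━━━━━━━━━━━━━━━━━━━━━━━━━━━
        ┃ CalendarWidget               
        ┠──────────────────────────────
┏━━━━━━━━━━━━━━━━━━━━━━━┓rch 2027      
┃ TabContainer          ┃a Su          
┠───────────────────────┨ 6*  7        
┃[server.py]│ summary.tx┃13 14*        
┃───────────────────────┃9 20 21       
┃import os              ┃27 28         
┃import time            ┃              
┃                       ┃              
┃                       ┃              
┗━━━━━━━━━━━━━━━━━━━━━━━┛              
        ┗━━━━━━━━━━━━━━━━━━━━━━━━━━━━━━
                      ┃Th│[OK]  Cancel 
                      ┃Th└─────────────
                      ┃The algorithm op


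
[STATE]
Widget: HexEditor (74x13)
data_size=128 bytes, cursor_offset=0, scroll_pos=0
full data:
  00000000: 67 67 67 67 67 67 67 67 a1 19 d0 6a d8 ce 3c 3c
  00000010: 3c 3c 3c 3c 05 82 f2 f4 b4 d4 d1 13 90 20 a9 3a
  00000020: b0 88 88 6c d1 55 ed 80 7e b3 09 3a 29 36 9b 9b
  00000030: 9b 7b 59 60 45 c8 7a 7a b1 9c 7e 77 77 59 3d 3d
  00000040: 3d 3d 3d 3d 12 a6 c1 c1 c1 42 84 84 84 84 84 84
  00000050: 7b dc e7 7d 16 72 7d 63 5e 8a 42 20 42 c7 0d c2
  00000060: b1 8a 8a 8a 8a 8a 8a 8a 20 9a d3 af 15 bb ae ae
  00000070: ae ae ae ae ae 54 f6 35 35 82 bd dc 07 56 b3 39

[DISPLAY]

00000000  67 67 67 67 67 67 67 67  a1 19 d0 6a d8 ce 3c 3c  |gggggggg...j.
00000010  3c 3c 3c 3c 05 82 f2 f4  b4 d4 d1 13 90 20 a9 3a  |<<<<.........
00000020  b0 88 88 6c d1 55 ed 80  7e b3 09 3a 29 36 9b 9b  |...l.U..~..:)
00000030  9b 7b 59 60 45 c8 7a 7a  b1 9c 7e 77 77 59 3d 3d  |.{Y`E.zz..~ww
00000040  3d 3d 3d 3d 12 a6 c1 c1  c1 42 84 84 84 84 84 84  |====.....B...
00000050  7b dc e7 7d 16 72 7d 63  5e 8a 42 20 42 c7 0d c2  |{..}.r}c^.B B
00000060  b1 8a 8a 8a 8a 8a 8a 8a  20 9a d3 af 15 bb ae ae  |........ ....
00000070  ae ae ae ae ae 54 f6 35  35 82 bd dc 07 56 b3 39  |.....T.55....
                                                                          
                                                                          
                                                                          
                                                                          
                                                                          


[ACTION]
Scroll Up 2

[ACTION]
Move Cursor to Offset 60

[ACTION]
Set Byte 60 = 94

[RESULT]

00000000  67 67 67 67 67 67 67 67  a1 19 d0 6a d8 ce 3c 3c  |gggggggg...j.
00000010  3c 3c 3c 3c 05 82 f2 f4  b4 d4 d1 13 90 20 a9 3a  |<<<<.........
00000020  b0 88 88 6c d1 55 ed 80  7e b3 09 3a 29 36 9b 9b  |...l.U..~..:)
00000030  9b 7b 59 60 45 c8 7a 7a  b1 9c 7e 77 94 59 3d 3d  |.{Y`E.zz..~w.
00000040  3d 3d 3d 3d 12 a6 c1 c1  c1 42 84 84 84 84 84 84  |====.....B...
00000050  7b dc e7 7d 16 72 7d 63  5e 8a 42 20 42 c7 0d c2  |{..}.r}c^.B B
00000060  b1 8a 8a 8a 8a 8a 8a 8a  20 9a d3 af 15 bb ae ae  |........ ....
00000070  ae ae ae ae ae 54 f6 35  35 82 bd dc 07 56 b3 39  |.....T.55....
                                                                          
                                                                          
                                                                          
                                                                          
                                                                          


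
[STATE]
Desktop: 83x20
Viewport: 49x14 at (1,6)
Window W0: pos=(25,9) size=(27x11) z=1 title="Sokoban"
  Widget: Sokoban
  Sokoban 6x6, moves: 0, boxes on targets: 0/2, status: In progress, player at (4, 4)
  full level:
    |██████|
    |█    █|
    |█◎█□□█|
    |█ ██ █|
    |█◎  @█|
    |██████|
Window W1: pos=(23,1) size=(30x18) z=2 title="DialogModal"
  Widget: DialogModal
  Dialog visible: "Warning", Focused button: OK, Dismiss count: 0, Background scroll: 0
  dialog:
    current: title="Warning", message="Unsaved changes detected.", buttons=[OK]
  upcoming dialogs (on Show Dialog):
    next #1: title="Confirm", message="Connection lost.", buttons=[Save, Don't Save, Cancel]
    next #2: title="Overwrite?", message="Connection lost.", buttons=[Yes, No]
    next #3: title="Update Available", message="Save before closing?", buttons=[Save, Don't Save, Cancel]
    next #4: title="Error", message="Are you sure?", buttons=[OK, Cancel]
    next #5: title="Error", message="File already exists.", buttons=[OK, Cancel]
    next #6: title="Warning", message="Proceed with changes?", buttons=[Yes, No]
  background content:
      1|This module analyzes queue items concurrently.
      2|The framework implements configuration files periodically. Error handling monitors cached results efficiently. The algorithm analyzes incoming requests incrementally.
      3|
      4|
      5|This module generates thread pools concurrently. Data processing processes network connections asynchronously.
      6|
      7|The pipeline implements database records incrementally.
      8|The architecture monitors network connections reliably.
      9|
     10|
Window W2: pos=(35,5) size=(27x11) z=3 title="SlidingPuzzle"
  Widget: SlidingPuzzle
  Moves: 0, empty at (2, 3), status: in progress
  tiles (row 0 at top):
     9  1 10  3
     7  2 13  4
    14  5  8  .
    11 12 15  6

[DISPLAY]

                      ┃           ┃ SlidingPuzzle
                      ┃           ┠──────────────
                      ┃Th┌────────┃┌────┬────┬───
                      ┃  │       W┃│  9 │  1 │ 10
                      ┃Th│Unsaved ┃├────┼────┼───
                      ┃Th│        ┃│  7 │  2 │ 13
                      ┃  └────────┃├────┼────┼───
                      ┃           ┃│ 14 │  5 │  8
                      ┃           ┃├────┼────┼───
                      ┃           ┗━━━━━━━━━━━━━━
                      ┃                          
                      ┃                          
                      ┗━━━━━━━━━━━━━━━━━━━━━━━━━━
                        ┗━━━━━━━━━━━━━━━━━━━━━━━━


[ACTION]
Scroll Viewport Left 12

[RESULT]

                       ┃           ┃ SlidingPuzzl
                       ┃           ┠─────────────
                       ┃Th┌────────┃┌────┬────┬──
                       ┃  │       W┃│  9 │  1 │ 1
                       ┃Th│Unsaved ┃├────┼────┼──
                       ┃Th│        ┃│  7 │  2 │ 1
                       ┃  └────────┃├────┼────┼──
                       ┃           ┃│ 14 │  5 │  
                       ┃           ┃├────┼────┼──
                       ┃           ┗━━━━━━━━━━━━━
                       ┃                         
                       ┃                         
                       ┗━━━━━━━━━━━━━━━━━━━━━━━━━
                         ┗━━━━━━━━━━━━━━━━━━━━━━━


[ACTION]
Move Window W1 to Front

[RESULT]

                       ┃                         
                       ┃                         
                       ┃Th┌──────────────────────
                       ┃  │       Warning        
                       ┃Th│Unsaved changes detect
                       ┃Th│         [OK]         
                       ┃  └──────────────────────
                       ┃                         
                       ┃                         
                       ┃                         
                       ┃                         
                       ┃                         
                       ┗━━━━━━━━━━━━━━━━━━━━━━━━━
                         ┗━━━━━━━━━━━━━━━━━━━━━━━


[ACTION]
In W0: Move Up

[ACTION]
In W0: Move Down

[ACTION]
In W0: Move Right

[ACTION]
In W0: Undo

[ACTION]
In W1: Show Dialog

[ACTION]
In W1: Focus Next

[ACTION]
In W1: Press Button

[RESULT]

                       ┃                         
                       ┃                         
                       ┃This module generates thr
                       ┃                         
                       ┃The pipeline implements d
                       ┃The architecture monitors
                       ┃                         
                       ┃                         
                       ┃                         
                       ┃                         
                       ┃                         
                       ┃                         
                       ┗━━━━━━━━━━━━━━━━━━━━━━━━━
                         ┗━━━━━━━━━━━━━━━━━━━━━━━


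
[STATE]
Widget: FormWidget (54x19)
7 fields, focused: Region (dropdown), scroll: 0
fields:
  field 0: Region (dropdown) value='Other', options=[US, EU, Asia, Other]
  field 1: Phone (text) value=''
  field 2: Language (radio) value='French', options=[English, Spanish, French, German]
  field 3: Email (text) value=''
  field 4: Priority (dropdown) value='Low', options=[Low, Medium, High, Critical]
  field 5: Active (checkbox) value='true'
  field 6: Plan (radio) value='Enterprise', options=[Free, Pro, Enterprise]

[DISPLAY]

> Region:     [Other                                ▼]
  Phone:      [                                      ]
  Language:   ( ) English  ( ) Spanish  (●) French  ( 
  Email:      [                                      ]
  Priority:   [Low                                  ▼]
  Active:     [x]                                     
  Plan:       ( ) Free  ( ) Pro  (●) Enterprise       
                                                      
                                                      
                                                      
                                                      
                                                      
                                                      
                                                      
                                                      
                                                      
                                                      
                                                      
                                                      


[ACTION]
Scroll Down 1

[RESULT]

  Phone:      [                                      ]
  Language:   ( ) English  ( ) Spanish  (●) French  ( 
  Email:      [                                      ]
  Priority:   [Low                                  ▼]
  Active:     [x]                                     
  Plan:       ( ) Free  ( ) Pro  (●) Enterprise       
                                                      
                                                      
                                                      
                                                      
                                                      
                                                      
                                                      
                                                      
                                                      
                                                      
                                                      
                                                      
                                                      


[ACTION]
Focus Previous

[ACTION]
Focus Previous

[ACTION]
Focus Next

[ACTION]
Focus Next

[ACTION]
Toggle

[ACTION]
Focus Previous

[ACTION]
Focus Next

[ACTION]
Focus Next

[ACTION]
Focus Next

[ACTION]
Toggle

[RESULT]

  Phone:      [                                      ]
> Language:   ( ) English  ( ) Spanish  (●) French  ( 
  Email:      [                                      ]
  Priority:   [Low                                  ▼]
  Active:     [x]                                     
  Plan:       ( ) Free  ( ) Pro  (●) Enterprise       
                                                      
                                                      
                                                      
                                                      
                                                      
                                                      
                                                      
                                                      
                                                      
                                                      
                                                      
                                                      
                                                      


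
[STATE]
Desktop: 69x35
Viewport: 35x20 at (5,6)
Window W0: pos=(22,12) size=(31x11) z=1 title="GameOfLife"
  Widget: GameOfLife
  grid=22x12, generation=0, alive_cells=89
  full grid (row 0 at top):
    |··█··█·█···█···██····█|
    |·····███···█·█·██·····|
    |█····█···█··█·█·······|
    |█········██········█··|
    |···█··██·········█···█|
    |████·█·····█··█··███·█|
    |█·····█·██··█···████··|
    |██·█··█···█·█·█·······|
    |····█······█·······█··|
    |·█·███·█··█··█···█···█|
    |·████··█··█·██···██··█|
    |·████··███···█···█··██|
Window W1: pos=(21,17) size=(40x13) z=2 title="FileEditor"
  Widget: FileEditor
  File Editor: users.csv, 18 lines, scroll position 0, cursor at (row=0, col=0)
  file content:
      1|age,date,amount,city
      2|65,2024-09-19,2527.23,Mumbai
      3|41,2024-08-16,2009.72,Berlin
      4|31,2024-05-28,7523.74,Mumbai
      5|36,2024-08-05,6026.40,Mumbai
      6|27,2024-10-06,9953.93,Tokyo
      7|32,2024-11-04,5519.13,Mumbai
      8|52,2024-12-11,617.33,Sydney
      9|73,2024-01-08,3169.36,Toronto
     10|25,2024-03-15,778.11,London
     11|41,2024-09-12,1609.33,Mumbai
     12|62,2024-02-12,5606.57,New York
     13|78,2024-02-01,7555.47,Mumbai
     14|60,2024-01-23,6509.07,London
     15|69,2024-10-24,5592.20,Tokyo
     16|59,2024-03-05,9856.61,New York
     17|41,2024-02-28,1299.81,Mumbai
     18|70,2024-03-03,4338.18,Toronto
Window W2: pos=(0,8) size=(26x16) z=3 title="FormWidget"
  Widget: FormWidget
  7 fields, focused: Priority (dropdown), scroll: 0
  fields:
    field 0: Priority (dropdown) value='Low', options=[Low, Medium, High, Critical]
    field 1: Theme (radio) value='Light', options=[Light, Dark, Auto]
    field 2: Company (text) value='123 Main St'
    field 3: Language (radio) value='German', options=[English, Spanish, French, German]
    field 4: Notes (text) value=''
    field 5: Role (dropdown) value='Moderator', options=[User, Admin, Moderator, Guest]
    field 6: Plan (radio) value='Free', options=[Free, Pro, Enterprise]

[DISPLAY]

                                   
                                   
━━━━━━━━━━━━━━━━━━━━┓              
mWidget             ┃              
────────────────────┨              
iority:   [Low    ▼]┃              
eme:      (●) Light ┃━━━━━━━━━━━━━━
mpany:    [123 Main]┃meOfLife      
nguage:   ( ) Englis┃──────────────
tes:      [        ]┃: 0           
le:       [Moderat▼]┃······██······
an:       (●) Free  ┃━━━━━━━━━━━━━━
                    ┃eEditor       
                    ┃──────────────
                    ┃date,amount,ci
                    ┃024-09-19,2527
                    ┃024-08-16,2009
━━━━━━━━━━━━━━━━━━━━┛024-05-28,7523
                ┃36,2024-08-05,6026
                ┃27,2024-10-06,9953


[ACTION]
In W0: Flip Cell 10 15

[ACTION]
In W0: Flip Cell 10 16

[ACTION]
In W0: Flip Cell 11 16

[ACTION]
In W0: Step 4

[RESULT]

                                   
                                   
━━━━━━━━━━━━━━━━━━━━┓              
mWidget             ┃              
────────────────────┨              
iority:   [Low    ▼]┃              
eme:      (●) Light ┃━━━━━━━━━━━━━━
mpany:    [123 Main]┃meOfLife      
nguage:   ( ) Englis┃──────────────
tes:      [        ]┃: 4           
le:       [Moderat▼]┃·██████··█·█··
an:       (●) Free  ┃━━━━━━━━━━━━━━
                    ┃eEditor       
                    ┃──────────────
                    ┃date,amount,ci
                    ┃024-09-19,2527
                    ┃024-08-16,2009
━━━━━━━━━━━━━━━━━━━━┛024-05-28,7523
                ┃36,2024-08-05,6026
                ┃27,2024-10-06,9953
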